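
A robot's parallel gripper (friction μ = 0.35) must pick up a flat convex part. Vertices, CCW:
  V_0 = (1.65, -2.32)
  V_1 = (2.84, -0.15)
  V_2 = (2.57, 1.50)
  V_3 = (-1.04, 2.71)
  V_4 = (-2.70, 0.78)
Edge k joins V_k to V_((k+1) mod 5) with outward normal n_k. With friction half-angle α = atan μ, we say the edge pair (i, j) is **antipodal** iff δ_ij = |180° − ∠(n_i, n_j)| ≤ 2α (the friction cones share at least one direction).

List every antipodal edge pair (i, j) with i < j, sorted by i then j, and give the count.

α = atan 0.35 = 19.29°;  2α = 38.58°
n_0 = (+0.8768, -0.4808)
n_1 = (+0.9869, +0.1615)
n_2 = (+0.3178, +0.9482)
n_3 = (-0.7581, +0.6521)
n_4 = (-0.5804, -0.8144)
  (0,1): δ = 141.97°  ·
  (0,2): δ = 79.79°  ·
  (0,3): δ = 11.96°  ✓
  (0,4): δ = 83.26°  ·
  (1,2): δ = 117.82°  ·
  (1,3): δ = 49.99°  ·
  (1,4): δ = 45.23°  ·
  (2,3): δ = 112.17°  ·
  (2,4): δ = 16.95°  ✓
  (3,4): δ = 84.78°  ·
antipodal pairs: 2

count = 2; pairs: (0,3), (2,4)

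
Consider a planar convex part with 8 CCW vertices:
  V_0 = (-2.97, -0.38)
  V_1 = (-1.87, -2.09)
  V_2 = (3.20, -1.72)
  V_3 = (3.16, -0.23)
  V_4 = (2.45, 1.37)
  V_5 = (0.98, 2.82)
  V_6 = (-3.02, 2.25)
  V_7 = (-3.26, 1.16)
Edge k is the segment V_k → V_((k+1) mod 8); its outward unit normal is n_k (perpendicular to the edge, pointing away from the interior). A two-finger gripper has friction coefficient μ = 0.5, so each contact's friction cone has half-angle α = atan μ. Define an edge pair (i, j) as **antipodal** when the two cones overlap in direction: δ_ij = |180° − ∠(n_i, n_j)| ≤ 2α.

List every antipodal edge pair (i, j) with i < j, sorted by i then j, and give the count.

count = 10; pairs: (0,2), (0,3), (0,4), (1,4), (1,5), (2,6), (2,7), (3,6), (3,7), (4,7)

α = atan 0.5 = 26.57°;  2α = 53.13°
n_0 = (-0.8410, -0.5410)
n_1 = (+0.0728, -0.9973)
n_2 = (+0.9996, +0.0268)
n_3 = (+0.9140, +0.4056)
n_4 = (+0.7022, +0.7119)
n_5 = (-0.1411, +0.9900)
n_6 = (-0.9766, +0.2150)
n_7 = (-0.9827, -0.1851)
  (0,1): δ = 118.58°  ·
  (0,2): δ = 31.21°  ✓
  (0,3): δ = 8.82°  ✓
  (0,4): δ = 12.64°  ✓
  (0,5): δ = 65.36°  ·
  (0,6): δ = 134.83°  ·
  (0,7): δ = 157.91°  ·
  (1,2): δ = 92.64°  ·
  (1,3): δ = 70.24°  ·
  (1,4): δ = 48.78°  ✓
  (1,5): δ = 3.94°  ✓
  (1,6): δ = 73.41°  ·
  (1,7): δ = 96.49°  ·
  (2,3): δ = 157.61°  ·
  (2,4): δ = 136.15°  ·
  (2,5): δ = 83.43°  ·
  (2,6): δ = 13.96°  ✓
  (2,7): δ = 9.13°  ✓
  (3,4): δ = 158.54°  ·
  (3,5): δ = 105.82°  ·
  (3,6): δ = 36.35°  ✓
  (3,7): δ = 13.26°  ✓
  (4,5): δ = 127.28°  ·
  (4,6): δ = 57.81°  ·
  (4,7): δ = 34.73°  ✓
  (5,6): δ = 110.53°  ·
  (5,7): δ = 87.45°  ·
  (6,7): δ = 156.92°  ·
antipodal pairs: 10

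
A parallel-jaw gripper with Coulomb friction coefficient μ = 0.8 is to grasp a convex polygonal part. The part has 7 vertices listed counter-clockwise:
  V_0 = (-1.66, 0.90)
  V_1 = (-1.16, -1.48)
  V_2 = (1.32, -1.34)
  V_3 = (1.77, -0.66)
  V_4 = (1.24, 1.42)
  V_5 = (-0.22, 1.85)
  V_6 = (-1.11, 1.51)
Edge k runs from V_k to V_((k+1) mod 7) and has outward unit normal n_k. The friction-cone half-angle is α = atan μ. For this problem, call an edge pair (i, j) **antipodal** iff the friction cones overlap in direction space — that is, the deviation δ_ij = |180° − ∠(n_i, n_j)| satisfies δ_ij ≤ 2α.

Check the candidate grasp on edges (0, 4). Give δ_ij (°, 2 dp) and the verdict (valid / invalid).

α = atan 0.8 = 38.66°;  2α = 77.32°
edge 0: e_0 = (+0.50, -2.38);  n_0 = (-0.9786, -0.2056)
edge 4: e_4 = (-1.46, +0.43);  n_4 = (+0.2825, +0.9593)
∠(n_0, n_4) = 118.28°
δ = |180° − 118.28°| = 61.72°
61.72° ≤ 2α = 77.32°  →  valid

δ = 61.72°, valid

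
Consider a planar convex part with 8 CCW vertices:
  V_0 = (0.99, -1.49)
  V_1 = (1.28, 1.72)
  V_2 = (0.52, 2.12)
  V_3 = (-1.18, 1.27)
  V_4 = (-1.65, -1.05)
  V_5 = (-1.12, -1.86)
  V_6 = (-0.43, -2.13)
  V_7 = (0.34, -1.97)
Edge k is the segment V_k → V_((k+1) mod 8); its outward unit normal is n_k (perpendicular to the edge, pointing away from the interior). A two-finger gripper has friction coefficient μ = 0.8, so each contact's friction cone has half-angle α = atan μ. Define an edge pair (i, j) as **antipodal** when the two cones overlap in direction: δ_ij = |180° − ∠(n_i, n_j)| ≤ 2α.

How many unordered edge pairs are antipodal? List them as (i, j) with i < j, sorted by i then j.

α = atan 0.8 = 38.66°;  2α = 77.32°
n_0 = (+0.9959, -0.0900)
n_1 = (+0.4657, +0.8849)
n_2 = (-0.4472, +0.8944)
n_3 = (-0.9801, +0.1986)
n_4 = (-0.8368, -0.5475)
n_5 = (-0.3644, -0.9312)
n_6 = (+0.2034, -0.9791)
n_7 = (+0.5940, -0.8044)
  (0,1): δ = 112.60°  ·
  (0,2): δ = 58.27°  ✓
  (0,3): δ = 6.29°  ✓
  (0,4): δ = 38.36°  ✓
  (0,5): δ = 73.79°  ✓
  (0,6): δ = 106.90°  ·
  (0,7): δ = 131.61°  ·
  (1,2): δ = 125.68°  ·
  (1,3): δ = 73.69°  ✓
  (1,4): δ = 29.04°  ✓
  (1,5): δ = 6.39°  ✓
  (1,6): δ = 39.50°  ✓
  (1,7): δ = 64.20°  ✓
  (2,3): δ = 128.02°  ·
  (2,4): δ = 83.37°  ·
  (2,5): δ = 47.94°  ✓
  (2,6): δ = 14.83°  ✓
  (2,7): δ = 9.88°  ✓
  (3,4): δ = 135.35°  ·
  (3,5): δ = 99.92°  ·
  (3,6): δ = 66.81°  ✓
  (3,7): δ = 42.10°  ✓
  (4,5): δ = 144.57°  ·
  (4,6): δ = 111.46°  ·
  (4,7): δ = 86.75°  ·
  (5,6): δ = 146.89°  ·
  (5,7): δ = 122.18°  ·
  (6,7): δ = 155.29°  ·
antipodal pairs: 14

count = 14; pairs: (0,2), (0,3), (0,4), (0,5), (1,3), (1,4), (1,5), (1,6), (1,7), (2,5), (2,6), (2,7), (3,6), (3,7)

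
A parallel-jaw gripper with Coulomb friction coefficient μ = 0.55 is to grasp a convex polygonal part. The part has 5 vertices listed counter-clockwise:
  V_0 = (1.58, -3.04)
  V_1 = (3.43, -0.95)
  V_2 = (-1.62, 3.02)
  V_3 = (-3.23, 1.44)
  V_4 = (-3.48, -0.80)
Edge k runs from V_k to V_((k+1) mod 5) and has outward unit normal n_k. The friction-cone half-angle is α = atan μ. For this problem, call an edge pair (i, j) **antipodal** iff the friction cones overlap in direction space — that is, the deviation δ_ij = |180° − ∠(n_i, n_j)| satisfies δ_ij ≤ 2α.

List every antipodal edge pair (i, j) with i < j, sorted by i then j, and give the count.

α = atan 0.55 = 28.81°;  2α = 57.62°
n_0 = (+0.7488, -0.6628)
n_1 = (+0.6180, +0.7862)
n_2 = (-0.7004, +0.7137)
n_3 = (-0.9938, +0.1109)
n_4 = (-0.4048, -0.9144)
  (0,1): δ = 86.66°  ·
  (0,2): δ = 4.02°  ✓
  (0,3): δ = 35.15°  ✓
  (0,4): δ = 107.64°  ·
  (1,2): δ = 97.37°  ·
  (1,3): δ = 58.20°  ·
  (1,4): δ = 14.29°  ✓
  (2,3): δ = 140.83°  ·
  (2,4): δ = 68.34°  ·
  (3,4): δ = 107.51°  ·
antipodal pairs: 3

count = 3; pairs: (0,2), (0,3), (1,4)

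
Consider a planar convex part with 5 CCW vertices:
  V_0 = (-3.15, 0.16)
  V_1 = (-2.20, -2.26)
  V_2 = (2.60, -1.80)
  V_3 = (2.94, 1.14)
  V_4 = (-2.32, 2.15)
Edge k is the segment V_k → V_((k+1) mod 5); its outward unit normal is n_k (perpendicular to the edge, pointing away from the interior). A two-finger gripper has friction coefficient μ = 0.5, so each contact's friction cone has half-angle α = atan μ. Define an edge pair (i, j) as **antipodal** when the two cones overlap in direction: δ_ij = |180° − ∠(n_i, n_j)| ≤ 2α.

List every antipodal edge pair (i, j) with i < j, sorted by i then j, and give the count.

count = 3; pairs: (0,2), (1,3), (2,4)

α = atan 0.5 = 26.57°;  2α = 53.13°
n_0 = (-0.9308, -0.3654)
n_1 = (+0.0954, -0.9954)
n_2 = (+0.9934, -0.1149)
n_3 = (+0.1886, +0.9821)
n_4 = (-0.9229, +0.3849)
  (0,1): δ = 105.96°  ·
  (0,2): δ = 28.03°  ✓
  (0,3): δ = 57.70°  ·
  (0,4): δ = 135.93°  ·
  (1,2): δ = 102.07°  ·
  (1,3): δ = 16.34°  ✓
  (1,4): δ = 61.89°  ·
  (2,3): δ = 94.27°  ·
  (2,4): δ = 16.04°  ✓
  (3,4): δ = 101.77°  ·
antipodal pairs: 3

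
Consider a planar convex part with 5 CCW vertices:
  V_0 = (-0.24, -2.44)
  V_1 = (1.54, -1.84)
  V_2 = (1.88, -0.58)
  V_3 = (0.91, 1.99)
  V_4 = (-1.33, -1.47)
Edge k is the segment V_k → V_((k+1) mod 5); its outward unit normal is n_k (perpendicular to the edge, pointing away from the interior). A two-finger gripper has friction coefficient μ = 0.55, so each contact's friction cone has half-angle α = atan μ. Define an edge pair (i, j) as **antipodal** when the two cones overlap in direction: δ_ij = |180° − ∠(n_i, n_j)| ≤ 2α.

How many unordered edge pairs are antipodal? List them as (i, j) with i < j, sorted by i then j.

α = atan 0.55 = 28.81°;  2α = 57.62°
n_0 = (+0.3194, -0.9476)
n_1 = (+0.9655, -0.2605)
n_2 = (+0.9356, +0.3531)
n_3 = (-0.8394, +0.5435)
n_4 = (-0.6648, -0.7470)
  (0,1): δ = 123.73°  ·
  (0,2): δ = 87.95°  ·
  (0,3): δ = 38.45°  ✓
  (0,4): δ = 119.71°  ·
  (1,2): δ = 144.22°  ·
  (1,3): δ = 17.82°  ✓
  (1,4): δ = 63.43°  ·
  (2,3): δ = 53.60°  ✓
  (2,4): δ = 27.66°  ✓
  (3,4): δ = 98.75°  ·
antipodal pairs: 4

count = 4; pairs: (0,3), (1,3), (2,3), (2,4)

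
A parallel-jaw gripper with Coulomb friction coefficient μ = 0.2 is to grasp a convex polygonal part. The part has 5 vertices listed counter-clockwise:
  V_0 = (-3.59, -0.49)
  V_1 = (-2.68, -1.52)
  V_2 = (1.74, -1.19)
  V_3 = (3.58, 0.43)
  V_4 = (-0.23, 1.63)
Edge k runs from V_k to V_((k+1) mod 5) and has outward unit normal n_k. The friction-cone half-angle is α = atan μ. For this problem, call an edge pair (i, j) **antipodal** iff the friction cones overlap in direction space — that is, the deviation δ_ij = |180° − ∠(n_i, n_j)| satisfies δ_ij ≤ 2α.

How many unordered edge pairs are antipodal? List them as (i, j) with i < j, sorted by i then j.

count = 2; pairs: (1,3), (2,4)

α = atan 0.2 = 11.31°;  2α = 22.62°
n_0 = (-0.7494, -0.6621)
n_1 = (+0.0745, -0.9972)
n_2 = (+0.6608, -0.7506)
n_3 = (+0.3004, +0.9538)
n_4 = (-0.5336, +0.8457)
  (0,1): δ = 127.19°  ·
  (0,2): δ = 90.10°  ·
  (0,3): δ = 31.06°  ·
  (0,4): δ = 80.79°  ·
  (1,2): δ = 142.91°  ·
  (1,3): δ = 21.75°  ✓
  (1,4): δ = 27.98°  ·
  (2,3): δ = 58.84°  ·
  (2,4): δ = 9.11°  ✓
  (3,4): δ = 130.27°  ·
antipodal pairs: 2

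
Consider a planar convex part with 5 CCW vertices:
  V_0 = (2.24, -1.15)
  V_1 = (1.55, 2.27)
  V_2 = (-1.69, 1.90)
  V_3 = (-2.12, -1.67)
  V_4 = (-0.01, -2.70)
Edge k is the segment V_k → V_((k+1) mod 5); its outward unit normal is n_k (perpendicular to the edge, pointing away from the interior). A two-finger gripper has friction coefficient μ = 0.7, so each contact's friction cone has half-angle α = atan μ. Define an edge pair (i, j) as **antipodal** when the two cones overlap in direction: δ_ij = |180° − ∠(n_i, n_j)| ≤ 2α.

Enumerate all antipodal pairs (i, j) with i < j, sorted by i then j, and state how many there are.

α = atan 0.7 = 34.99°;  2α = 69.98°
n_0 = (+0.9802, +0.1978)
n_1 = (-0.1135, +0.9935)
n_2 = (-0.9928, +0.1196)
n_3 = (-0.4387, -0.8986)
n_4 = (+0.5673, -0.8235)
  (0,1): δ = 94.89°  ·
  (0,2): δ = 18.27°  ✓
  (0,3): δ = 52.57°  ✓
  (0,4): δ = 113.16°  ·
  (1,2): δ = 103.38°  ·
  (1,3): δ = 32.53°  ✓
  (1,4): δ = 28.05°  ✓
  (2,3): δ = 109.15°  ·
  (2,4): δ = 48.57°  ✓
  (3,4): δ = 119.42°  ·
antipodal pairs: 5

count = 5; pairs: (0,2), (0,3), (1,3), (1,4), (2,4)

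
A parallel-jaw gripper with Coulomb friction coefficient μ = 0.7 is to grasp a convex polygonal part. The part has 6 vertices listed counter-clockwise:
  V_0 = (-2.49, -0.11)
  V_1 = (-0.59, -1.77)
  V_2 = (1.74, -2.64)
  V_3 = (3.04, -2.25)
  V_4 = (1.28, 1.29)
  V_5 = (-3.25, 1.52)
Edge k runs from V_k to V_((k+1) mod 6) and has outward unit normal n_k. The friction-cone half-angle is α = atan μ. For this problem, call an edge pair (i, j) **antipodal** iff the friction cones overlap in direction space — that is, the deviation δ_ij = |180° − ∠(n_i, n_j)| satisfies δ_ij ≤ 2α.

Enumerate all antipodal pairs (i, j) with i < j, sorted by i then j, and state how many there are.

α = atan 0.7 = 34.99°;  2α = 69.98°
n_0 = (-0.6579, -0.7531)
n_1 = (-0.3498, -0.9368)
n_2 = (+0.2873, -0.9578)
n_3 = (+0.8954, +0.4452)
n_4 = (+0.0507, +0.9987)
n_5 = (-0.9063, -0.4226)
  (0,1): δ = 159.33°  ·
  (0,2): δ = 122.16°  ·
  (0,3): δ = 22.42°  ✓
  (0,4): δ = 38.24°  ✓
  (0,5): δ = 156.14°  ·
  (1,2): δ = 142.83°  ·
  (1,3): δ = 43.09°  ✓
  (1,4): δ = 17.57°  ✓
  (1,5): δ = 135.47°  ·
  (2,3): δ = 80.26°  ·
  (2,4): δ = 19.61°  ✓
  (2,5): δ = 98.30°  ·
  (3,4): δ = 119.34°  ·
  (3,5): δ = 1.44°  ✓
  (4,5): δ = 62.10°  ✓
antipodal pairs: 7

count = 7; pairs: (0,3), (0,4), (1,3), (1,4), (2,4), (3,5), (4,5)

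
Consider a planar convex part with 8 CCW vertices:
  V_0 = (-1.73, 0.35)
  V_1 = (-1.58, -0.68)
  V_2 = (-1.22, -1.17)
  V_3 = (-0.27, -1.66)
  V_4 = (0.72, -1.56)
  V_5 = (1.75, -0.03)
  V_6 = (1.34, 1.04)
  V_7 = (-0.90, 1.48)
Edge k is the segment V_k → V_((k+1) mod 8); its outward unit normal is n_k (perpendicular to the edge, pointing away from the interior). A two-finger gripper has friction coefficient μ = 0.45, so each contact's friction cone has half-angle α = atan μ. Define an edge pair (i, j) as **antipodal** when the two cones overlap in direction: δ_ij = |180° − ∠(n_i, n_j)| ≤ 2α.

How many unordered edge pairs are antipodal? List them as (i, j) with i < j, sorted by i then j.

count = 9; pairs: (0,4), (0,5), (1,5), (1,6), (2,5), (2,6), (3,6), (3,7), (4,7)

α = atan 0.45 = 24.23°;  2α = 48.46°
n_0 = (-0.9896, -0.1441)
n_1 = (-0.8059, -0.5921)
n_2 = (-0.4584, -0.8887)
n_3 = (+0.1005, -0.9949)
n_4 = (+0.8295, -0.5584)
n_5 = (+0.9338, +0.3578)
n_6 = (+0.1927, +0.9812)
n_7 = (-0.8060, +0.5920)
  (0,1): δ = 151.98°  ·
  (0,2): δ = 125.57°  ·
  (0,3): δ = 92.52°  ·
  (0,4): δ = 42.23°  ✓
  (0,5): δ = 12.68°  ✓
  (0,6): δ = 70.60°  ·
  (0,7): δ = 135.42°  ·
  (1,2): δ = 153.59°  ·
  (1,3): δ = 120.54°  ·
  (1,4): δ = 70.25°  ·
  (1,5): δ = 15.34°  ✓
  (1,6): δ = 42.58°  ✓
  (1,7): δ = 107.40°  ·
  (2,3): δ = 146.95°  ·
  (2,4): δ = 96.66°  ·
  (2,5): δ = 41.75°  ✓
  (2,6): δ = 16.17°  ✓
  (2,7): δ = 80.99°  ·
  (3,4): δ = 129.72°  ·
  (3,5): δ = 74.80°  ·
  (3,6): δ = 16.88°  ✓
  (3,7): δ = 47.93°  ✓
  (4,5): δ = 125.09°  ·
  (4,6): δ = 67.16°  ·
  (4,7): δ = 2.35°  ✓
  (5,6): δ = 122.08°  ·
  (5,7): δ = 57.26°  ·
  (6,7): δ = 115.18°  ·
antipodal pairs: 9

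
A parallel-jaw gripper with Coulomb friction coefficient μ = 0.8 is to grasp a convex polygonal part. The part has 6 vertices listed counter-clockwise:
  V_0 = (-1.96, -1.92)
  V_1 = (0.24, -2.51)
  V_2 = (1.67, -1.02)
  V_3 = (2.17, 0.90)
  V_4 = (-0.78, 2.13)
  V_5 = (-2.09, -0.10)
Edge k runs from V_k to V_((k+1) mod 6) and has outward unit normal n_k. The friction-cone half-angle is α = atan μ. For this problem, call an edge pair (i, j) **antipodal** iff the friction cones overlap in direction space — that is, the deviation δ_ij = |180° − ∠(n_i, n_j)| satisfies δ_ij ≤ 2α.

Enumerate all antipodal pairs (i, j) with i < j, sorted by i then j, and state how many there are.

count = 8; pairs: (0,3), (0,4), (1,3), (1,4), (1,5), (2,4), (2,5), (3,5)

α = atan 0.8 = 38.66°;  2α = 77.32°
n_0 = (-0.2590, -0.9659)
n_1 = (+0.7215, -0.6924)
n_2 = (+0.9677, -0.2520)
n_3 = (+0.3848, +0.9230)
n_4 = (-0.8622, +0.5065)
n_5 = (-0.9975, -0.0712)
  (0,1): δ = 118.81°  ·
  (0,2): δ = 89.58°  ·
  (0,3): δ = 7.62°  ✓
  (0,4): δ = 74.58°  ✓
  (0,5): δ = 109.10°  ·
  (1,2): δ = 150.77°  ·
  (1,3): δ = 68.81°  ✓
  (1,4): δ = 13.39°  ✓
  (1,5): δ = 47.91°  ✓
  (2,3): δ = 98.04°  ·
  (2,4): δ = 15.84°  ✓
  (2,5): δ = 18.68°  ✓
  (3,4): δ = 97.80°  ·
  (3,5): δ = 63.28°  ✓
  (4,5): δ = 145.48°  ·
antipodal pairs: 8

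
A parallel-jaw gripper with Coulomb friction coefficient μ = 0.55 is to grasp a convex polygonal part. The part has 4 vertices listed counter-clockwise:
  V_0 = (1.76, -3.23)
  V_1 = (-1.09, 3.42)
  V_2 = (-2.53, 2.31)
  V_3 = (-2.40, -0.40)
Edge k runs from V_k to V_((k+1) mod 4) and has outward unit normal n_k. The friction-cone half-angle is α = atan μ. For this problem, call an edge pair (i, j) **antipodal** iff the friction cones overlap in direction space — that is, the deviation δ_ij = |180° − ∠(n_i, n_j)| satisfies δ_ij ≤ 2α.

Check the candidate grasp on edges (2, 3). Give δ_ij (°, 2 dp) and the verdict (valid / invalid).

δ = 126.97°, invalid

α = atan 0.55 = 28.81°;  2α = 57.62°
edge 2: e_2 = (+0.13, -2.71);  n_2 = (-0.9989, -0.0479)
edge 3: e_3 = (+4.16, -2.83);  n_3 = (-0.5625, -0.8268)
∠(n_2, n_3) = 53.03°
δ = |180° − 53.03°| = 126.97°
126.97° > 2α = 57.62°  →  invalid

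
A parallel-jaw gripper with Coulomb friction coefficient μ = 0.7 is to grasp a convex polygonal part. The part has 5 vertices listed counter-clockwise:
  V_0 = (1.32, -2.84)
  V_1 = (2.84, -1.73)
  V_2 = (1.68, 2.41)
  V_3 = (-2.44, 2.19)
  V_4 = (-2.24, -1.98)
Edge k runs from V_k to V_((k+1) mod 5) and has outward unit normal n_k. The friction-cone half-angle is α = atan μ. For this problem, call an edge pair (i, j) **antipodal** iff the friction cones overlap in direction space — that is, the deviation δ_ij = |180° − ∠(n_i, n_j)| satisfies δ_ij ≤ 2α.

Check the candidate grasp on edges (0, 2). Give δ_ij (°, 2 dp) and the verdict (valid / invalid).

α = atan 0.7 = 34.99°;  2α = 69.98°
edge 0: e_0 = (+1.52, +1.11);  n_0 = (+0.5898, -0.8076)
edge 2: e_2 = (-4.12, -0.22);  n_2 = (-0.0533, +0.9986)
∠(n_0, n_2) = 146.92°
δ = |180° − 146.92°| = 33.08°
33.08° ≤ 2α = 69.98°  →  valid

δ = 33.08°, valid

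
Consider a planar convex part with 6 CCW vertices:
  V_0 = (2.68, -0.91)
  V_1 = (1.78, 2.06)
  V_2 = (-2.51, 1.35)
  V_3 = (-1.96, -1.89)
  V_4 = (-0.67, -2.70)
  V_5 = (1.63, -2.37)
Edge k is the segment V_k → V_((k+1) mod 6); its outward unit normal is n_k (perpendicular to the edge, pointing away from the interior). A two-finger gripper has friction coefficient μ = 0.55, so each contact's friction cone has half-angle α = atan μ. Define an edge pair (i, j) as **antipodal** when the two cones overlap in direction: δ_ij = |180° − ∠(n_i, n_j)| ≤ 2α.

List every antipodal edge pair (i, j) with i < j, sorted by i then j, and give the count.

count = 6; pairs: (0,2), (0,3), (1,3), (1,4), (1,5), (2,5)

α = atan 0.55 = 28.81°;  2α = 57.62°
n_0 = (+0.9570, +0.2900)
n_1 = (-0.1633, +0.9866)
n_2 = (-0.9859, -0.1674)
n_3 = (-0.5318, -0.8469)
n_4 = (+0.1420, -0.9899)
n_5 = (+0.8119, -0.5839)
  (0,1): δ = 97.46°  ·
  (0,2): δ = 7.22°  ✓
  (0,3): δ = 41.02°  ✓
  (0,4): δ = 81.31°  ·
  (0,5): δ = 127.42°  ·
  (1,2): δ = 89.76°  ·
  (1,3): δ = 41.52°  ✓
  (1,4): δ = 1.23°  ✓
  (1,5): δ = 44.88°  ✓
  (2,3): δ = 131.76°  ·
  (2,4): δ = 91.47°  ·
  (2,5): δ = 45.36°  ✓
  (3,4): δ = 139.71°  ·
  (3,5): δ = 93.60°  ·
  (4,5): δ = 133.89°  ·
antipodal pairs: 6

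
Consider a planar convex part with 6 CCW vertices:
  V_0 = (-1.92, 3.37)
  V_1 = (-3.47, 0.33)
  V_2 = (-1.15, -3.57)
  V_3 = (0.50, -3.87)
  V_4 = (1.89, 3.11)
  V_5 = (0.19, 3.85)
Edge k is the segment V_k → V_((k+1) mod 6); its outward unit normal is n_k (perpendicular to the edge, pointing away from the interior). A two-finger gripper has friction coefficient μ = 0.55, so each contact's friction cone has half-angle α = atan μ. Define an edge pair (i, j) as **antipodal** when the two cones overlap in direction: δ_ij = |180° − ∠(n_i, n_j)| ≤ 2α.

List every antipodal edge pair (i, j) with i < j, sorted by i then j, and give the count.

count = 5; pairs: (0,3), (1,3), (1,4), (2,4), (2,5)

α = atan 0.55 = 28.81°;  2α = 57.62°
n_0 = (-0.8909, +0.4542)
n_1 = (-0.8594, -0.5113)
n_2 = (-0.1789, -0.9839)
n_3 = (+0.9807, -0.1953)
n_4 = (+0.3991, +0.9169)
n_5 = (-0.2218, +0.9751)
  (0,1): δ = 122.24°  ·
  (0,2): δ = 73.29°  ·
  (0,3): δ = 15.75°  ✓
  (0,4): δ = 93.49°  ·
  (0,5): δ = 129.83°  ·
  (1,2): δ = 131.05°  ·
  (1,3): δ = 42.01°  ✓
  (1,4): δ = 35.73°  ✓
  (1,5): δ = 72.07°  ·
  (2,3): δ = 90.96°  ·
  (2,4): δ = 13.22°  ✓
  (2,5): δ = 23.12°  ✓
  (3,4): δ = 102.26°  ·
  (3,5): δ = 65.92°  ·
  (4,5): δ = 143.66°  ·
antipodal pairs: 5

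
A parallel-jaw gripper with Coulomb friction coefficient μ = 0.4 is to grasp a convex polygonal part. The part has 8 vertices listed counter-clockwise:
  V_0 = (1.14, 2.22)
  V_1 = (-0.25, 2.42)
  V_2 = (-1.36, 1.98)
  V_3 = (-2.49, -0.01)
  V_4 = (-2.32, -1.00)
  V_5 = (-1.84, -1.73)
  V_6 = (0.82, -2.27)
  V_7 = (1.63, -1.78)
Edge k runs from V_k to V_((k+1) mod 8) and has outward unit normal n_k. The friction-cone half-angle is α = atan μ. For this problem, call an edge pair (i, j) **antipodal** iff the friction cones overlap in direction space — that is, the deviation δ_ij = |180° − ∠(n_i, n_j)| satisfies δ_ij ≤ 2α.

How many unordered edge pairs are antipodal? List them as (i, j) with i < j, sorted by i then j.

α = atan 0.4 = 21.80°;  2α = 43.60°
n_0 = (+0.1424, +0.9898)
n_1 = (-0.3685, +0.9296)
n_2 = (-0.8696, +0.4938)
n_3 = (-0.9856, -0.1692)
n_4 = (-0.8356, -0.5494)
n_5 = (-0.1989, -0.9800)
n_6 = (+0.5176, -0.8556)
n_7 = (+0.9926, +0.1216)
  (0,1): δ = 150.19°  ·
  (0,2): δ = 111.40°  ·
  (0,3): δ = 72.07°  ·
  (0,4): δ = 48.49°  ·
  (0,5): δ = 3.29°  ✓
  (0,6): δ = 39.36°  ✓
  (0,7): δ = 105.17°  ·
  (1,2): δ = 141.21°  ·
  (1,3): δ = 101.88°  ·
  (1,4): δ = 78.30°  ·
  (1,5): δ = 33.10°  ✓
  (1,6): δ = 9.55°  ✓
  (1,7): δ = 75.36°  ·
  (2,3): δ = 140.67°  ·
  (2,4): δ = 117.08°  ·
  (2,5): δ = 71.89°  ·
  (2,6): δ = 29.24°  ✓
  (2,7): δ = 36.57°  ✓
  (3,4): δ = 156.42°  ·
  (3,5): δ = 111.22°  ·
  (3,6): δ = 68.57°  ·
  (3,7): δ = 2.76°  ✓
  (4,5): δ = 134.80°  ·
  (4,6): δ = 92.15°  ·
  (4,7): δ = 26.34°  ✓
  (5,6): δ = 137.35°  ·
  (5,7): δ = 71.54°  ·
  (6,7): δ = 114.19°  ·
antipodal pairs: 8

count = 8; pairs: (0,5), (0,6), (1,5), (1,6), (2,6), (2,7), (3,7), (4,7)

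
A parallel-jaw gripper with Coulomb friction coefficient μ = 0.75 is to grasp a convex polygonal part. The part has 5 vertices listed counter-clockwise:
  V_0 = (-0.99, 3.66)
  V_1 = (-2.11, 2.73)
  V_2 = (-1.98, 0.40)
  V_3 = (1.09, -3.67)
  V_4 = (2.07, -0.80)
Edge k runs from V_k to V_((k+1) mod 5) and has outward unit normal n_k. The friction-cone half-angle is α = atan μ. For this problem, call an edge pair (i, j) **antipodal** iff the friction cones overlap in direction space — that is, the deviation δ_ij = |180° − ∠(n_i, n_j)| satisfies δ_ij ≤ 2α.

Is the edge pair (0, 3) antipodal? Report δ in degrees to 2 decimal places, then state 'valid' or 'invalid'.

α = atan 0.75 = 36.87°;  2α = 73.74°
edge 0: e_0 = (-1.12, -0.93);  n_0 = (-0.6388, +0.7693)
edge 3: e_3 = (+0.98, +2.87);  n_3 = (+0.9463, -0.3231)
∠(n_0, n_3) = 148.56°
δ = |180° − 148.56°| = 31.44°
31.44° ≤ 2α = 73.74°  →  valid

δ = 31.44°, valid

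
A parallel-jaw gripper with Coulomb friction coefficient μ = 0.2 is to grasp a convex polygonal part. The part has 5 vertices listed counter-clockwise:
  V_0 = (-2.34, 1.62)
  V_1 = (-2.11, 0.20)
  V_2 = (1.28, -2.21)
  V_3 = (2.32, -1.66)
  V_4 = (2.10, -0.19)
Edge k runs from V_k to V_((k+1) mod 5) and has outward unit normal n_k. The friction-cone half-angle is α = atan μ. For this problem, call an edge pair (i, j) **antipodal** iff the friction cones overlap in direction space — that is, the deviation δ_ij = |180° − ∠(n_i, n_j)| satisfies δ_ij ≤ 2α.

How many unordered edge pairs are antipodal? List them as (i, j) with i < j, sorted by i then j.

count = 2; pairs: (0,3), (1,4)

α = atan 0.2 = 11.31°;  2α = 22.62°
n_0 = (-0.9871, -0.1599)
n_1 = (-0.5794, -0.8150)
n_2 = (+0.4675, -0.8840)
n_3 = (+0.9890, +0.1480)
n_4 = (+0.3775, +0.9260)
  (0,1): δ = 134.61°  ·
  (0,2): δ = 71.33°  ·
  (0,3): δ = 0.69°  ✓
  (0,4): δ = 58.62°  ·
  (1,2): δ = 116.72°  ·
  (1,3): δ = 46.08°  ·
  (1,4): δ = 13.23°  ✓
  (2,3): δ = 109.36°  ·
  (2,4): δ = 50.05°  ·
  (3,4): δ = 120.69°  ·
antipodal pairs: 2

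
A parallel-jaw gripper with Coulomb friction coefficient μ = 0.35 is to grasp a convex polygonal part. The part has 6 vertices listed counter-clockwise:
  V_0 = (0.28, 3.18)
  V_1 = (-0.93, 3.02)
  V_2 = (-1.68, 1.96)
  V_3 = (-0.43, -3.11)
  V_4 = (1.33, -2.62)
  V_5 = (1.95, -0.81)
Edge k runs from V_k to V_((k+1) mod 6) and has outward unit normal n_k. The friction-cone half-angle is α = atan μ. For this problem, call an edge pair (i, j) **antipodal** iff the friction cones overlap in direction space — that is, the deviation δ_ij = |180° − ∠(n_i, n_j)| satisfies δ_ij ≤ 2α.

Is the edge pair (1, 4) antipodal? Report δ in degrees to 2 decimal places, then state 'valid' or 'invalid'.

α = atan 0.35 = 19.29°;  2α = 38.58°
edge 1: e_1 = (-0.75, -1.06);  n_1 = (-0.8163, +0.5776)
edge 4: e_4 = (+0.62, +1.81);  n_4 = (+0.9460, -0.3241)
∠(n_1, n_4) = 163.63°
δ = |180° − 163.63°| = 16.37°
16.37° ≤ 2α = 38.58°  →  valid

δ = 16.37°, valid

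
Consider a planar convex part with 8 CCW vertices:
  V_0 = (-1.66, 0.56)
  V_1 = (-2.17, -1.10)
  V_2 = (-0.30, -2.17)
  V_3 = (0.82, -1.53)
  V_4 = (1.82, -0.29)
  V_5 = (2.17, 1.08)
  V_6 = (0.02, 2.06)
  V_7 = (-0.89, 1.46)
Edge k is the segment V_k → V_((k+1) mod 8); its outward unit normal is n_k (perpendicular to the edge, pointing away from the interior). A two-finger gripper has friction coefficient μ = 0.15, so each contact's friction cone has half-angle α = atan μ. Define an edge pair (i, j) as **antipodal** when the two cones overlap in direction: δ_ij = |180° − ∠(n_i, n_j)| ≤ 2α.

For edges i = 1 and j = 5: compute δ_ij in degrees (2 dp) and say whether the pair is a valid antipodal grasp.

α = atan 0.15 = 8.53°;  2α = 17.06°
edge 1: e_1 = (+1.87, -1.07);  n_1 = (-0.4966, -0.8680)
edge 5: e_5 = (-2.15, +0.98);  n_5 = (+0.4148, +0.9099)
∠(n_1, n_5) = 174.73°
δ = |180° − 174.73°| = 5.27°
5.27° ≤ 2α = 17.06°  →  valid

δ = 5.27°, valid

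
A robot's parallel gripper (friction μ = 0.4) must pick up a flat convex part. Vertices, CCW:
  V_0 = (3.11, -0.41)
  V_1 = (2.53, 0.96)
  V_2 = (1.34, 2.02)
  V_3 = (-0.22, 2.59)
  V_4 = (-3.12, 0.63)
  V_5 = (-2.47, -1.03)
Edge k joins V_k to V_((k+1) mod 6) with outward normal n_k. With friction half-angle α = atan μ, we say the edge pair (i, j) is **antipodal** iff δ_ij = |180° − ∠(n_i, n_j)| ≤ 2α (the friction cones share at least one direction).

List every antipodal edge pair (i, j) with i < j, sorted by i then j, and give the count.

α = atan 0.4 = 21.80°;  2α = 43.60°
n_0 = (+0.9209, +0.3899)
n_1 = (+0.6651, +0.7467)
n_2 = (+0.3432, +0.9393)
n_3 = (-0.5600, +0.8285)
n_4 = (-0.9312, -0.3646)
n_5 = (+0.1104, -0.9939)
  (0,1): δ = 154.64°  ·
  (0,2): δ = 133.02°  ·
  (0,3): δ = 78.89°  ·
  (0,4): δ = 1.56°  ✓
  (0,5): δ = 73.39°  ·
  (1,2): δ = 158.38°  ·
  (1,3): δ = 104.25°  ·
  (1,4): δ = 26.92°  ✓
  (1,5): δ = 48.03°  ·
  (2,3): δ = 125.88°  ·
  (2,4): δ = 48.54°  ·
  (2,5): δ = 26.41°  ✓
  (3,4): δ = 102.67°  ·
  (3,5): δ = 27.71°  ✓
  (4,5): δ = 105.04°  ·
antipodal pairs: 4

count = 4; pairs: (0,4), (1,4), (2,5), (3,5)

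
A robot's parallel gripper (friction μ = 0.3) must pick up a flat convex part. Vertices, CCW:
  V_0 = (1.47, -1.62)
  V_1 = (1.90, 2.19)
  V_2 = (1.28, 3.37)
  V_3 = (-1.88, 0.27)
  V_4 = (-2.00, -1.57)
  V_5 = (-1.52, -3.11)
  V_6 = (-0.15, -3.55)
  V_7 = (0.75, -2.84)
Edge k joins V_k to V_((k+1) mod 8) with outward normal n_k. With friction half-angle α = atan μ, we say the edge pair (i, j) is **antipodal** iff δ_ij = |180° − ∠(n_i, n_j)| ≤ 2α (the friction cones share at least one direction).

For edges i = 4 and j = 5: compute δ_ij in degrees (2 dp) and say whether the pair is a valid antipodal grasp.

α = atan 0.3 = 16.70°;  2α = 33.40°
edge 4: e_4 = (+0.48, -1.54);  n_4 = (-0.9547, -0.2976)
edge 5: e_5 = (+1.37, -0.44);  n_5 = (-0.3058, -0.9521)
∠(n_4, n_5) = 54.88°
δ = |180° − 54.88°| = 125.12°
125.12° > 2α = 33.40°  →  invalid

δ = 125.12°, invalid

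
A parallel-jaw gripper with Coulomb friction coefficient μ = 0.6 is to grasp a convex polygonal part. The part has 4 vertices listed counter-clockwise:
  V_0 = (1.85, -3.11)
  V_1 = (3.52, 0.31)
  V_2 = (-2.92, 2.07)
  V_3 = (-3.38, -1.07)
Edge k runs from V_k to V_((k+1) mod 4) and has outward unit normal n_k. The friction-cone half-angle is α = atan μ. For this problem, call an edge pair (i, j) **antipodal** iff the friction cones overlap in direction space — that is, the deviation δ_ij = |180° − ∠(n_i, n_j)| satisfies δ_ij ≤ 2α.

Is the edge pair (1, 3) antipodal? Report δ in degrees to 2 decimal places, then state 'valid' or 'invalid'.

δ = 6.02°, valid

α = atan 0.6 = 30.96°;  2α = 61.93°
edge 1: e_1 = (-6.44, +1.76);  n_1 = (+0.2636, +0.9646)
edge 3: e_3 = (+5.23, -2.04);  n_3 = (-0.3634, -0.9316)
∠(n_1, n_3) = 173.98°
δ = |180° − 173.98°| = 6.02°
6.02° ≤ 2α = 61.93°  →  valid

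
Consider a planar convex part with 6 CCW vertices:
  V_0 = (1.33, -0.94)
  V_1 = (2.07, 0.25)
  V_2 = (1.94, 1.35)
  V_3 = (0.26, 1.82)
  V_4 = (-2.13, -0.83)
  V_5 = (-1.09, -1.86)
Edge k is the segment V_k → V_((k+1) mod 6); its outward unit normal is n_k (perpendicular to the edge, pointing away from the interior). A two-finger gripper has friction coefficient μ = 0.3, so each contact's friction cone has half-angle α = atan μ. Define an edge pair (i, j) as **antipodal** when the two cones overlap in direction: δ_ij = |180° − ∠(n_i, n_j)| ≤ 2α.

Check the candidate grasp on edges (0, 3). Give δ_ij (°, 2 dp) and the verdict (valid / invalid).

δ = 10.17°, valid

α = atan 0.3 = 16.70°;  2α = 33.40°
edge 0: e_0 = (+0.74, +1.19);  n_0 = (+0.8492, -0.5281)
edge 3: e_3 = (-2.39, -2.65);  n_3 = (-0.7426, +0.6697)
∠(n_0, n_3) = 169.83°
δ = |180° − 169.83°| = 10.17°
10.17° ≤ 2α = 33.40°  →  valid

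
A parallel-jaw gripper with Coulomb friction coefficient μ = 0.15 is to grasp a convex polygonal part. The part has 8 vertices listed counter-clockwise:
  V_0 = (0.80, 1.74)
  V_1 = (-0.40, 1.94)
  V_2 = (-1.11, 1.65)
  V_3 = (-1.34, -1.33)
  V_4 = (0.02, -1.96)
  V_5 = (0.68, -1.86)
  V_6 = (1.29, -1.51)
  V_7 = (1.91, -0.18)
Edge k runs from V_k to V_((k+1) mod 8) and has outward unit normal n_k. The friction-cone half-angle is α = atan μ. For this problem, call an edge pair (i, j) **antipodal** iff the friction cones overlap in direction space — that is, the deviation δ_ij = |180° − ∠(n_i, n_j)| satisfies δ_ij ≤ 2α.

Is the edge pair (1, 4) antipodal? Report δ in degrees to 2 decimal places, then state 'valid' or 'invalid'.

α = atan 0.15 = 8.53°;  2α = 17.06°
edge 1: e_1 = (-0.71, -0.29);  n_1 = (-0.3781, +0.9258)
edge 4: e_4 = (+0.66, +0.10);  n_4 = (+0.1498, -0.9887)
∠(n_1, n_4) = 166.40°
δ = |180° − 166.40°| = 13.60°
13.60° ≤ 2α = 17.06°  →  valid

δ = 13.60°, valid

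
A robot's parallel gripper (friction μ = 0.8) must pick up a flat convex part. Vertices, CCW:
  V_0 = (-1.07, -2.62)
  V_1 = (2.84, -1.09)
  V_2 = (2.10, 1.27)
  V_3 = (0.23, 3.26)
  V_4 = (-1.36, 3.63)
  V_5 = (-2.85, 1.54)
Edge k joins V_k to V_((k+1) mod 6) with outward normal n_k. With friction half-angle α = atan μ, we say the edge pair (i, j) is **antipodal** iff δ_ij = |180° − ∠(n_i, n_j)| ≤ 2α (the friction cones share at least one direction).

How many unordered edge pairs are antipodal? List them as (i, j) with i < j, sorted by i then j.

count = 7; pairs: (0,2), (0,3), (0,4), (1,4), (1,5), (2,5), (3,5)

α = atan 0.8 = 38.66°;  2α = 77.32°
n_0 = (+0.3644, -0.9312)
n_1 = (+0.9542, +0.2992)
n_2 = (+0.7287, +0.6848)
n_3 = (+0.2266, +0.9740)
n_4 = (-0.8143, +0.5805)
n_5 = (-0.9194, -0.3934)
  (0,1): δ = 93.96°  ·
  (0,2): δ = 68.15°  ✓
  (0,3): δ = 34.47°  ✓
  (0,4): δ = 33.14°  ✓
  (0,5): δ = 91.79°  ·
  (1,2): δ = 154.19°  ·
  (1,3): δ = 120.51°  ·
  (1,4): δ = 52.90°  ✓
  (1,5): δ = 5.76°  ✓
  (2,3): δ = 146.32°  ·
  (2,4): δ = 78.71°  ·
  (2,5): δ = 20.05°  ✓
  (3,4): δ = 112.39°  ·
  (3,5): δ = 53.73°  ✓
  (4,5): δ = 121.35°  ·
antipodal pairs: 7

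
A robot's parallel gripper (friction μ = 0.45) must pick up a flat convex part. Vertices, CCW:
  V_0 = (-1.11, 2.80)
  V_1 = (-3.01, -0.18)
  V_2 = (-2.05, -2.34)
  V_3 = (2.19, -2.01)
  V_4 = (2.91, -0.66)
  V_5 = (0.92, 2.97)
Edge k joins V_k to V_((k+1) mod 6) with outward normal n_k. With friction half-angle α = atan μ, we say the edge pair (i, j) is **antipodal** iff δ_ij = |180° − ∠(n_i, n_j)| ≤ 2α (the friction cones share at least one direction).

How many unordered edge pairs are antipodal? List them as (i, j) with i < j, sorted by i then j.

count = 3; pairs: (0,3), (1,4), (2,5)

α = atan 0.45 = 24.23°;  2α = 48.46°
n_0 = (-0.8432, +0.5376)
n_1 = (-0.9138, -0.4061)
n_2 = (+0.0776, -0.9970)
n_3 = (+0.8824, -0.4706)
n_4 = (+0.8769, +0.4807)
n_5 = (-0.0835, +0.9965)
  (0,1): δ = 123.52°  ·
  (0,2): δ = 53.03°  ·
  (0,3): δ = 4.45°  ✓
  (0,4): δ = 61.25°  ·
  (0,5): δ = 127.31°  ·
  (1,2): δ = 109.51°  ·
  (1,3): δ = 52.03°  ·
  (1,4): δ = 4.77°  ✓
  (1,5): δ = 70.82°  ·
  (2,3): δ = 122.52°  ·
  (2,4): δ = 65.72°  ·
  (2,5): δ = 0.34°  ✓
  (3,4): δ = 123.20°  ·
  (3,5): δ = 57.14°  ·
  (4,5): δ = 113.94°  ·
antipodal pairs: 3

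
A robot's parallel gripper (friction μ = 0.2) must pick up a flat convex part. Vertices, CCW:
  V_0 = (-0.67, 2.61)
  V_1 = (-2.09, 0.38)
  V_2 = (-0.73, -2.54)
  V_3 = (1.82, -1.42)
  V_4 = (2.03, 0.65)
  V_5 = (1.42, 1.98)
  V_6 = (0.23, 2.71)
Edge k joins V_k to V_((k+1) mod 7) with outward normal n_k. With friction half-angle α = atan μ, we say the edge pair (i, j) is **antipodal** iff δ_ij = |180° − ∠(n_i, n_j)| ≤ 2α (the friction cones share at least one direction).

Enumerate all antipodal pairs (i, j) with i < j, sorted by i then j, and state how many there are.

count = 2; pairs: (1,4), (2,6)

α = atan 0.2 = 11.31°;  2α = 22.62°
n_0 = (-0.8435, +0.5371)
n_1 = (-0.9065, -0.4222)
n_2 = (+0.4021, -0.9156)
n_3 = (+0.9949, -0.1009)
n_4 = (+0.9090, +0.4169)
n_5 = (+0.5229, +0.8524)
n_6 = (-0.1104, +0.9939)
  (0,1): δ = 122.54°  ·
  (0,2): δ = 33.80°  ·
  (0,3): δ = 26.70°  ·
  (0,4): δ = 57.13°  ·
  (0,5): δ = 90.96°  ·
  (0,6): δ = 128.83°  ·
  (1,2): δ = 91.26°  ·
  (1,3): δ = 30.77°  ·
  (1,4): δ = 0.34°  ✓
  (1,5): δ = 33.50°  ·
  (1,6): δ = 71.37°  ·
  (2,3): δ = 119.50°  ·
  (2,4): δ = 89.07°  ·
  (2,5): δ = 55.24°  ·
  (2,6): δ = 17.37°  ✓
  (3,4): δ = 149.57°  ·
  (3,5): δ = 115.73°  ·
  (3,6): δ = 77.87°  ·
  (4,5): δ = 146.17°  ·
  (4,6): δ = 108.30°  ·
  (5,6): δ = 142.13°  ·
antipodal pairs: 2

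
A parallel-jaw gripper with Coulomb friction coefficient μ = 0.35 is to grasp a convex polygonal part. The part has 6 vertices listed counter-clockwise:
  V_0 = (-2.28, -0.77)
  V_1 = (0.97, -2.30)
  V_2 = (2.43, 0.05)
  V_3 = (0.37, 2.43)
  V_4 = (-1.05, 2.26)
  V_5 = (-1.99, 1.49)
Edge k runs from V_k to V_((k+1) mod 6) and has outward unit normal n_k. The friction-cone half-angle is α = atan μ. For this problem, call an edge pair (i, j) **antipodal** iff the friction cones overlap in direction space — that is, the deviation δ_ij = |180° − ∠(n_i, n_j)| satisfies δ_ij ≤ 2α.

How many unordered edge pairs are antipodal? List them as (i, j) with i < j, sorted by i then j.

α = atan 0.35 = 19.29°;  2α = 38.58°
n_0 = (-0.4259, -0.9048)
n_1 = (+0.8494, -0.5277)
n_2 = (+0.7561, +0.6544)
n_3 = (-0.1189, +0.9929)
n_4 = (-0.6337, +0.7736)
n_5 = (-0.9919, +0.1273)
  (0,1): δ = 96.64°  ·
  (0,2): δ = 23.91°  ✓
  (0,3): δ = 32.04°  ✓
  (0,4): δ = 64.53°  ·
  (0,5): δ = 107.90°  ·
  (1,2): δ = 107.27°  ·
  (1,3): δ = 51.32°  ·
  (1,4): δ = 18.83°  ✓
  (1,5): δ = 24.54°  ✓
  (2,3): δ = 124.05°  ·
  (2,4): δ = 91.56°  ·
  (2,5): δ = 48.19°  ·
  (3,4): δ = 147.50°  ·
  (3,5): δ = 104.14°  ·
  (4,5): δ = 136.63°  ·
antipodal pairs: 4

count = 4; pairs: (0,2), (0,3), (1,4), (1,5)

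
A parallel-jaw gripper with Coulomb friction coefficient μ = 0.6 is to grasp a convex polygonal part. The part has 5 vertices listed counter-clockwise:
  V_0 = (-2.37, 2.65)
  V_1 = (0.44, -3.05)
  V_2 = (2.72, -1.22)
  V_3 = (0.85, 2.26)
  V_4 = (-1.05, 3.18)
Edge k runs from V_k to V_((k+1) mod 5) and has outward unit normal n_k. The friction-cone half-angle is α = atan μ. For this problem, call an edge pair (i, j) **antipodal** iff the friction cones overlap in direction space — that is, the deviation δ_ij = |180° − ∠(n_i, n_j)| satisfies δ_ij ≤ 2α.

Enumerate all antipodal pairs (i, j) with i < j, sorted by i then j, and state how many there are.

count = 3; pairs: (0,2), (0,3), (1,4)

α = atan 0.6 = 30.96°;  2α = 61.93°
n_0 = (-0.8969, -0.4422)
n_1 = (+0.6259, -0.7799)
n_2 = (+0.8809, +0.4733)
n_3 = (+0.4358, +0.9000)
n_4 = (-0.3726, +0.9280)
  (0,1): δ = 77.49°  ·
  (0,2): δ = 2.01°  ✓
  (0,3): δ = 37.92°  ✓
  (0,4): δ = 85.63°  ·
  (1,2): δ = 100.50°  ·
  (1,3): δ = 64.59°  ·
  (1,4): δ = 16.88°  ✓
  (2,3): δ = 144.09°  ·
  (2,4): δ = 96.38°  ·
  (3,4): δ = 132.29°  ·
antipodal pairs: 3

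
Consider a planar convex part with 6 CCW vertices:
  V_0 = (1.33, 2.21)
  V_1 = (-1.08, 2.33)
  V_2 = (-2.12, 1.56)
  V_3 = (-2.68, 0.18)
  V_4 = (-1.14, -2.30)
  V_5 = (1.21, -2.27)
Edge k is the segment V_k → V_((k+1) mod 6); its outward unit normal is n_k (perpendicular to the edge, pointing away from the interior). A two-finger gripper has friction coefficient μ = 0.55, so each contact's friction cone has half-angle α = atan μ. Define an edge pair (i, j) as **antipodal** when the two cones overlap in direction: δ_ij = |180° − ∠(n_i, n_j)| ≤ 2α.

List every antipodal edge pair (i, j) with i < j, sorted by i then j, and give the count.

count = 6; pairs: (0,3), (0,4), (1,4), (1,5), (2,5), (3,5)

α = atan 0.55 = 28.81°;  2α = 57.62°
n_0 = (+0.0497, +0.9988)
n_1 = (-0.5950, +0.8037)
n_2 = (-0.9266, +0.3760)
n_3 = (-0.8495, -0.5275)
n_4 = (+0.0128, -0.9999)
n_5 = (+0.9996, -0.0268)
  (0,1): δ = 140.63°  ·
  (0,2): δ = 109.24°  ·
  (0,3): δ = 55.31°  ✓
  (0,4): δ = 3.58°  ✓
  (0,5): δ = 91.32°  ·
  (1,2): δ = 148.60°  ·
  (1,3): δ = 94.68°  ·
  (1,4): δ = 35.78°  ✓
  (1,5): δ = 51.95°  ✓
  (2,3): δ = 126.07°  ·
  (2,4): δ = 67.18°  ·
  (2,5): δ = 20.55°  ✓
  (3,4): δ = 121.11°  ·
  (3,5): δ = 33.37°  ✓
  (4,5): δ = 92.27°  ·
antipodal pairs: 6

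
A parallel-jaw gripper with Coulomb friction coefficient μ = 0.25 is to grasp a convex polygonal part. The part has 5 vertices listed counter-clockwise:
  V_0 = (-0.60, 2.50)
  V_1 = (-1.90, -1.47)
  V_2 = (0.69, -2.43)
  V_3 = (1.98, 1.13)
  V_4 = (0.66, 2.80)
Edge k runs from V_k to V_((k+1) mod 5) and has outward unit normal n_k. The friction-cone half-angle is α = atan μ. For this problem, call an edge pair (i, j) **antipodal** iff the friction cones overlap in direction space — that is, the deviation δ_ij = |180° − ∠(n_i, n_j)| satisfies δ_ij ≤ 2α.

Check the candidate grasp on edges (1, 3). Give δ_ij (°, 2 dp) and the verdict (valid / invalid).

α = atan 0.25 = 14.04°;  2α = 28.07°
edge 1: e_1 = (+2.59, -0.96);  n_1 = (-0.3476, -0.9377)
edge 3: e_3 = (-1.32, +1.67);  n_3 = (+0.7845, +0.6201)
∠(n_1, n_3) = 148.66°
δ = |180° − 148.66°| = 31.34°
31.34° > 2α = 28.07°  →  invalid

δ = 31.34°, invalid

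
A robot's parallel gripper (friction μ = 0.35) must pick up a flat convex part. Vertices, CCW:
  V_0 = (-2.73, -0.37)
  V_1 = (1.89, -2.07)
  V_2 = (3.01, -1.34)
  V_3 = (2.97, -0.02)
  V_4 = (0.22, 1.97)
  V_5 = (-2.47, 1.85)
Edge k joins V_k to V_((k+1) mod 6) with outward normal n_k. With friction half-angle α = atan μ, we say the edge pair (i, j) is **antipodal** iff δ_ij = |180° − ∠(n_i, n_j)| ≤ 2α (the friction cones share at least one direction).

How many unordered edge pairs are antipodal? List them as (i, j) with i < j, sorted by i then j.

count = 4; pairs: (0,3), (0,4), (1,4), (2,5)

α = atan 0.35 = 19.29°;  2α = 38.58°
n_0 = (-0.3453, -0.9385)
n_1 = (+0.5460, -0.8378)
n_2 = (+0.9995, +0.0303)
n_3 = (+0.5862, +0.8101)
n_4 = (-0.0446, +0.9990)
n_5 = (-0.9932, +0.1163)
  (0,1): δ = 126.70°  ·
  (0,2): δ = 68.06°  ·
  (0,3): δ = 15.69°  ✓
  (0,4): δ = 22.76°  ✓
  (0,5): δ = 103.52°  ·
  (1,2): δ = 121.36°  ·
  (1,3): δ = 68.99°  ·
  (1,4): δ = 30.54°  ✓
  (1,5): δ = 50.22°  ·
  (2,3): δ = 127.63°  ·
  (2,4): δ = 89.18°  ·
  (2,5): δ = 8.42°  ✓
  (3,4): δ = 141.55°  ·
  (3,5): δ = 60.79°  ·
  (4,5): δ = 99.23°  ·
antipodal pairs: 4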